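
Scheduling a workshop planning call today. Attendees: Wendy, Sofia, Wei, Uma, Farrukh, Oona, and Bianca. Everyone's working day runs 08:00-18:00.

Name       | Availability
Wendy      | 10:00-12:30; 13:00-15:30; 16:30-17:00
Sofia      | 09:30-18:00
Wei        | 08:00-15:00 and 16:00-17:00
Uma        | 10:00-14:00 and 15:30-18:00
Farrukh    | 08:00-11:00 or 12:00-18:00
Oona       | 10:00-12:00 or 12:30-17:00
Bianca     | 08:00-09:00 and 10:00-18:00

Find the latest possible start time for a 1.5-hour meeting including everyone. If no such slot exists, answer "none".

Wendy ∩ Sofia: 10:00-12:30, 13:00-15:30, 16:30-17:00.
Wendy ∩ Sofia ∩ Wei: 10:00-12:30, 13:00-15:00, 16:30-17:00.
Wendy ∩ Sofia ∩ Wei ∩ Uma: 10:00-12:30, 13:00-14:00, 16:30-17:00.
Wendy ∩ Sofia ∩ Wei ∩ Uma ∩ Farrukh: 10:00-11:00, 12:00-12:30, 13:00-14:00, 16:30-17:00.
Wendy ∩ Sofia ∩ Wei ∩ Uma ∩ Farrukh ∩ Oona: 10:00-11:00, 13:00-14:00, 16:30-17:00.
Wendy ∩ Sofia ∩ Wei ∩ Uma ∩ Farrukh ∩ Oona ∩ Bianca: 10:00-11:00, 13:00-14:00, 16:30-17:00.
No common window is at least 90 minutes long.

none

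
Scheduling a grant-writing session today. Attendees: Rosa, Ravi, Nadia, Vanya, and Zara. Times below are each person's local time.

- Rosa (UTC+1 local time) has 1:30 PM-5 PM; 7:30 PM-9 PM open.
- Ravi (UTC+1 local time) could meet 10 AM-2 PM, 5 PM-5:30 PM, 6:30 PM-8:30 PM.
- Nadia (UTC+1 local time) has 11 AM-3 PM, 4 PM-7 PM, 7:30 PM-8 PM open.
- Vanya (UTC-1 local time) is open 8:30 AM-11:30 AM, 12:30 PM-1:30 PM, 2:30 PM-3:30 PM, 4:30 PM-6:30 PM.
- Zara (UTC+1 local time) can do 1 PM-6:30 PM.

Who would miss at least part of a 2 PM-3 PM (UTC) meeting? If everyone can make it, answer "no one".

Nadia, Ravi, Vanya

Rosa in UTC: 12:30-16:00, 18:30-20:00 (subtract 1h to convert from UTC+1).
Ravi in UTC: 09:00-13:00, 16:00-16:30, 17:30-19:30 (subtract 1h to convert from UTC+1).
Nadia in UTC: 10:00-14:00, 15:00-18:00, 18:30-19:00 (subtract 1h to convert from UTC+1).
Vanya in UTC: 09:30-12:30, 13:30-14:30, 15:30-16:30, 17:30-19:30 (add 1h to convert from UTC-1).
Zara in UTC: 12:00-17:30 (subtract 1h to convert from UTC+1).
Rosa: free for 14:00-15:00. Ravi: not fully free for 14:00-15:00. Nadia: not fully free for 14:00-15:00. Vanya: not fully free for 14:00-15:00. Zara: free for 14:00-15:00.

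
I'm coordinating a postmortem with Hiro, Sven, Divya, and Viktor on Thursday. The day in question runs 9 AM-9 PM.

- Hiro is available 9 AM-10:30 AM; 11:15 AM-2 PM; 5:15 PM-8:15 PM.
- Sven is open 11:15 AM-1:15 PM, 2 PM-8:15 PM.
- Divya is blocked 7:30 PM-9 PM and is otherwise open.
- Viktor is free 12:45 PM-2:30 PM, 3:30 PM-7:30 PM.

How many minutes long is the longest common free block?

Hiro free: 09:00-10:30, 11:15-14:00, 17:15-20:15.
Sven free: 11:15-13:15, 14:00-20:15.
Divya free: 09:00-19:30 (invert busy blocks within the working day).
Viktor free: 12:45-14:30, 15:30-19:30.
Hiro ∩ Sven: 11:15-13:15, 17:15-20:15.
Hiro ∩ Sven ∩ Divya: 11:15-13:15, 17:15-19:30.
Hiro ∩ Sven ∩ Divya ∩ Viktor: 12:45-13:15, 17:15-19:30.
The longest is 17:15-19:30 at 135 minutes.

135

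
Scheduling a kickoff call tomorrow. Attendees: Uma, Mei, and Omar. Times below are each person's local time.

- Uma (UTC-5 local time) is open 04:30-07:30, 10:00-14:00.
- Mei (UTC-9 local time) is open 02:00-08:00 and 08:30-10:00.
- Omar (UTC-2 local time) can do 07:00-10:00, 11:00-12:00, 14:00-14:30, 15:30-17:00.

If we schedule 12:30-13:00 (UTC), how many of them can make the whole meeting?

1

Uma in UTC: 09:30-12:30, 15:00-19:00 (add 5h to convert from UTC-5).
Mei in UTC: 11:00-17:00, 17:30-19:00 (add 9h to convert from UTC-9).
Omar in UTC: 09:00-12:00, 13:00-14:00, 16:00-16:30, 17:30-19:00 (add 2h to convert from UTC-2).
Mei can make the full 12:30-13:00 slot — that's 1.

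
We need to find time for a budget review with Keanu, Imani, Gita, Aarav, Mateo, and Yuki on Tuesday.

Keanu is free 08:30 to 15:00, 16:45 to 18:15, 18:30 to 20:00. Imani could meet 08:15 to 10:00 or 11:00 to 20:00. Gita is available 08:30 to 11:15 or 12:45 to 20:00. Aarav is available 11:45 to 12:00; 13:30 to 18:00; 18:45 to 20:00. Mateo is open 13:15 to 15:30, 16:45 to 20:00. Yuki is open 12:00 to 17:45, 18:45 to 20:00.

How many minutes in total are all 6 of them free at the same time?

Keanu ∩ Imani: 08:30-10:00, 11:00-15:00, 16:45-18:15, 18:30-20:00.
Keanu ∩ Imani ∩ Gita: 08:30-10:00, 11:00-11:15, 12:45-15:00, 16:45-18:15, 18:30-20:00.
Keanu ∩ Imani ∩ Gita ∩ Aarav: 13:30-15:00, 16:45-18:00, 18:45-20:00.
Keanu ∩ Imani ∩ Gita ∩ Aarav ∩ Mateo: 13:30-15:00, 16:45-18:00, 18:45-20:00.
Keanu ∩ Imani ∩ Gita ∩ Aarav ∩ Mateo ∩ Yuki: 13:30-15:00, 16:45-17:45, 18:45-20:00.
So the common availability across everyone is 13:30-15:00, 16:45-17:45, 18:45-20:00.
Summing the common windows: 90 + 60 + 75 = 225 minutes.

225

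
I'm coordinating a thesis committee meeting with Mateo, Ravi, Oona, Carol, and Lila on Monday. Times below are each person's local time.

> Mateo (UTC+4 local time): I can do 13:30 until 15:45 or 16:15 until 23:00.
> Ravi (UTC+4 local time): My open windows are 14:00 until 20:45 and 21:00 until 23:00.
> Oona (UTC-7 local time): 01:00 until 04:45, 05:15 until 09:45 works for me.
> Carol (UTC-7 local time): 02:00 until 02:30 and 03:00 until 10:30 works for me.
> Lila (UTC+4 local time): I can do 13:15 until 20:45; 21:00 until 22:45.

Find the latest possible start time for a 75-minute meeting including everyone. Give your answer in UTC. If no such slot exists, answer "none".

Mateo in UTC: 09:30-11:45, 12:15-19:00 (subtract 4h to convert from UTC+4).
Ravi in UTC: 10:00-16:45, 17:00-19:00 (subtract 4h to convert from UTC+4).
Oona in UTC: 08:00-11:45, 12:15-16:45 (add 7h to convert from UTC-7).
Carol in UTC: 09:00-09:30, 10:00-17:30 (add 7h to convert from UTC-7).
Lila in UTC: 09:15-16:45, 17:00-18:45 (subtract 4h to convert from UTC+4).
Mateo ∩ Ravi: 10:00-11:45, 12:15-16:45, 17:00-19:00.
Mateo ∩ Ravi ∩ Oona: 10:00-11:45, 12:15-16:45.
Mateo ∩ Ravi ∩ Oona ∩ Carol: 10:00-11:45, 12:15-16:45.
Mateo ∩ Ravi ∩ Oona ∩ Carol ∩ Lila: 10:00-11:45, 12:15-16:45.
The last common window of at least 75 minutes is 12:15-16:45; a 75-minute meeting can start as late as 15:30 and still end by 16:45.

15:30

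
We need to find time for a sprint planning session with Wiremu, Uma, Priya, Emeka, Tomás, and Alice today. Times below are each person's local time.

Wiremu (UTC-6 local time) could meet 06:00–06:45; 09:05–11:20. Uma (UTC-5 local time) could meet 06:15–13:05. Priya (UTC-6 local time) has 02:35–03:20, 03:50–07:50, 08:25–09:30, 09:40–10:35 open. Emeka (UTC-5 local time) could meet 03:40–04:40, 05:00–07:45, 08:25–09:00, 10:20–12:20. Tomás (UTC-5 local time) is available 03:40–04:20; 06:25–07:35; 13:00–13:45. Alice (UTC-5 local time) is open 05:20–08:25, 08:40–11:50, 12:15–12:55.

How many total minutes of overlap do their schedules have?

Wiremu in UTC: 12:00-12:45, 15:05-17:20 (add 6h to convert from UTC-6).
Uma in UTC: 11:15-18:05 (add 5h to convert from UTC-5).
Priya in UTC: 08:35-09:20, 09:50-13:50, 14:25-15:30, 15:40-16:35 (add 6h to convert from UTC-6).
Emeka in UTC: 08:40-09:40, 10:00-12:45, 13:25-14:00, 15:20-17:20 (add 5h to convert from UTC-5).
Tomás in UTC: 08:40-09:20, 11:25-12:35, 18:00-18:45 (add 5h to convert from UTC-5).
Alice in UTC: 10:20-13:25, 13:40-16:50, 17:15-17:55 (add 5h to convert from UTC-5).
Wiremu ∩ Uma: 12:00-12:45, 15:05-17:20.
Wiremu ∩ Uma ∩ Priya: 12:00-12:45, 15:05-15:30, 15:40-16:35.
Wiremu ∩ Uma ∩ Priya ∩ Emeka: 12:00-12:45, 15:20-15:30, 15:40-16:35.
Wiremu ∩ Uma ∩ Priya ∩ Emeka ∩ Tomás: 12:00-12:35.
Wiremu ∩ Uma ∩ Priya ∩ Emeka ∩ Tomás ∩ Alice: 12:00-12:35.
So the common availability across everyone is 12:00-12:35.
That's a single block of 35 minutes.

35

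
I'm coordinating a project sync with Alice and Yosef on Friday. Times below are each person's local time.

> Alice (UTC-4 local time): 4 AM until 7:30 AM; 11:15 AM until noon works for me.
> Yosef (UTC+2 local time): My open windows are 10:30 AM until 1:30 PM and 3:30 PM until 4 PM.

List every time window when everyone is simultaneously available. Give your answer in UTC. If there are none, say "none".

08:30-11:30

Alice in UTC: 08:00-11:30, 15:15-16:00 (add 4h to convert from UTC-4).
Yosef in UTC: 08:30-11:30, 13:30-14:00 (subtract 2h to convert from UTC+2).
Alice ∩ Yosef: 08:30-11:30.
Those are the intersection windows.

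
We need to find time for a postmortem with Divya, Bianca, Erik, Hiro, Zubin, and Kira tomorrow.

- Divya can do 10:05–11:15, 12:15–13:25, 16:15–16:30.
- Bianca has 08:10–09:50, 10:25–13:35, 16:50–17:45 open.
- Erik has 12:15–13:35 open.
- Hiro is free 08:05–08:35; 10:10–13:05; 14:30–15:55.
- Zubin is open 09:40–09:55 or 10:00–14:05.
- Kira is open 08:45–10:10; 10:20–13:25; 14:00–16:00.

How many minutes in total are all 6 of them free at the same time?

50

Divya ∩ Bianca: 10:25-11:15, 12:15-13:25.
Divya ∩ Bianca ∩ Erik: 12:15-13:25.
Divya ∩ Bianca ∩ Erik ∩ Hiro: 12:15-13:05.
Divya ∩ Bianca ∩ Erik ∩ Hiro ∩ Zubin: 12:15-13:05.
Divya ∩ Bianca ∩ Erik ∩ Hiro ∩ Zubin ∩ Kira: 12:15-13:05.
That's a single block of 50 minutes.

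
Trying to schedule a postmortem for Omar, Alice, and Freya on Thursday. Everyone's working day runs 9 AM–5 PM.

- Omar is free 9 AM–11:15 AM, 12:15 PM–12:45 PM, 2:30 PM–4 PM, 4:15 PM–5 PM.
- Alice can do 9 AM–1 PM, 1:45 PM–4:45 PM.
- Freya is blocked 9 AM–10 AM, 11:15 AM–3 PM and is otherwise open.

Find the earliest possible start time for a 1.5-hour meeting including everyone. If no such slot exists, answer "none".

Omar free: 09:00-11:15, 12:15-12:45, 14:30-16:00, 16:15-17:00.
Alice free: 09:00-13:00, 13:45-16:45.
Freya free: 10:00-11:15, 15:00-17:00 (invert busy blocks within the working day).
Omar ∩ Alice: 09:00-11:15, 12:15-12:45, 14:30-16:00, 16:15-16:45.
Omar ∩ Alice ∩ Freya: 10:00-11:15, 15:00-16:00, 16:15-16:45.
No common window is at least 90 minutes long.

none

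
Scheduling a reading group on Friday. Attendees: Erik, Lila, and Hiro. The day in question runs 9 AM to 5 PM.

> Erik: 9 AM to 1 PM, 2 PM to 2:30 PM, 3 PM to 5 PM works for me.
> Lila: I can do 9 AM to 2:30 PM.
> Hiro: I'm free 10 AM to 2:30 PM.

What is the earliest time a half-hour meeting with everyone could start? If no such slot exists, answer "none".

Erik ∩ Lila: 09:00-13:00, 14:00-14:30.
Erik ∩ Lila ∩ Hiro: 10:00-13:00, 14:00-14:30.
The first common window of at least 30 minutes is 10:00-13:00, so the earliest start is 10:00.

10:00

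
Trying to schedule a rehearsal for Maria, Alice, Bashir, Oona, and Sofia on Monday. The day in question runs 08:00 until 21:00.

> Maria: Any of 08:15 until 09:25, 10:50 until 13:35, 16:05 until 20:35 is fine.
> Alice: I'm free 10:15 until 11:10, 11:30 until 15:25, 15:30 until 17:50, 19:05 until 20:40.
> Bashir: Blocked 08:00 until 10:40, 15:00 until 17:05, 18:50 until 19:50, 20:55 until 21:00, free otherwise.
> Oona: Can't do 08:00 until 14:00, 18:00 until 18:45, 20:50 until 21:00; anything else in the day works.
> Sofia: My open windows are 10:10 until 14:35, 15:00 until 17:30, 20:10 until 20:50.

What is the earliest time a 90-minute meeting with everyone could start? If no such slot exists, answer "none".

none

Maria free: 08:15-09:25, 10:50-13:35, 16:05-20:35.
Alice free: 10:15-11:10, 11:30-15:25, 15:30-17:50, 19:05-20:40.
Bashir free: 10:40-15:00, 17:05-18:50, 19:50-20:55 (invert busy blocks within the working day).
Oona free: 14:00-18:00, 18:45-20:50 (invert busy blocks within the working day).
Sofia free: 10:10-14:35, 15:00-17:30, 20:10-20:50.
Maria ∩ Alice: 10:50-11:10, 11:30-13:35, 16:05-17:50, 19:05-20:35.
Maria ∩ Alice ∩ Bashir: 10:50-11:10, 11:30-13:35, 17:05-17:50, 19:50-20:35.
Maria ∩ Alice ∩ Bashir ∩ Oona: 17:05-17:50, 19:50-20:35.
Maria ∩ Alice ∩ Bashir ∩ Oona ∩ Sofia: 17:05-17:30, 20:10-20:35.
Those are the intersection windows.
No common window is at least 90 minutes long.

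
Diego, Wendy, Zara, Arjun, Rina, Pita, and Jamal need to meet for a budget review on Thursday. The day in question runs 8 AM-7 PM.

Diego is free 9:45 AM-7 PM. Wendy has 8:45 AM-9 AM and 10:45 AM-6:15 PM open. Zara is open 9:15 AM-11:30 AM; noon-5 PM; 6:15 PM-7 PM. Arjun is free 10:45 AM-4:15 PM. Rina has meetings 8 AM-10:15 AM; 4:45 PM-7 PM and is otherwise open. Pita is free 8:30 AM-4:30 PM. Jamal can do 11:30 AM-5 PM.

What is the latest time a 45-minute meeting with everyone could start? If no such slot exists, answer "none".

15:30

Diego free: 09:45-19:00.
Wendy free: 08:45-09:00, 10:45-18:15.
Zara free: 09:15-11:30, 12:00-17:00, 18:15-19:00.
Arjun free: 10:45-16:15.
Rina free: 10:15-16:45 (invert busy blocks within the working day).
Pita free: 08:30-16:30.
Jamal free: 11:30-17:00.
Diego ∩ Wendy: 10:45-18:15.
Diego ∩ Wendy ∩ Zara: 10:45-11:30, 12:00-17:00.
Diego ∩ Wendy ∩ Zara ∩ Arjun: 10:45-11:30, 12:00-16:15.
Diego ∩ Wendy ∩ Zara ∩ Arjun ∩ Rina: 10:45-11:30, 12:00-16:15.
Diego ∩ Wendy ∩ Zara ∩ Arjun ∩ Rina ∩ Pita: 10:45-11:30, 12:00-16:15.
Diego ∩ Wendy ∩ Zara ∩ Arjun ∩ Rina ∩ Pita ∩ Jamal: 12:00-16:15.
The last common window of at least 45 minutes is 12:00-16:15; a 45-minute meeting can start as late as 15:30 and still end by 16:15.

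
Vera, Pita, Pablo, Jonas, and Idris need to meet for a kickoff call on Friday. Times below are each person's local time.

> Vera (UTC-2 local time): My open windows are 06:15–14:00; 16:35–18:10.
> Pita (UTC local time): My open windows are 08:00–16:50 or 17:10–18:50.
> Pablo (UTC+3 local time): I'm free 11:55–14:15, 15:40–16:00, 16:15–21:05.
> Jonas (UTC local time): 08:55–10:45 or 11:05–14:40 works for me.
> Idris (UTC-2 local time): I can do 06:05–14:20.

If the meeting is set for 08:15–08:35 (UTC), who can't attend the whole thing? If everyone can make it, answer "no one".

Jonas, Pablo

Vera in UTC: 08:15-16:00, 18:35-20:10 (add 2h to convert from UTC-2).
Pita in UTC: 08:00-16:50, 17:10-18:50.
Pablo in UTC: 08:55-11:15, 12:40-13:00, 13:15-18:05 (subtract 3h to convert from UTC+3).
Jonas in UTC: 08:55-10:45, 11:05-14:40.
Idris in UTC: 08:05-16:20 (add 2h to convert from UTC-2).
Vera: free for 08:15-08:35. Pita: free for 08:15-08:35. Pablo: not fully free for 08:15-08:35. Jonas: not fully free for 08:15-08:35. Idris: free for 08:15-08:35.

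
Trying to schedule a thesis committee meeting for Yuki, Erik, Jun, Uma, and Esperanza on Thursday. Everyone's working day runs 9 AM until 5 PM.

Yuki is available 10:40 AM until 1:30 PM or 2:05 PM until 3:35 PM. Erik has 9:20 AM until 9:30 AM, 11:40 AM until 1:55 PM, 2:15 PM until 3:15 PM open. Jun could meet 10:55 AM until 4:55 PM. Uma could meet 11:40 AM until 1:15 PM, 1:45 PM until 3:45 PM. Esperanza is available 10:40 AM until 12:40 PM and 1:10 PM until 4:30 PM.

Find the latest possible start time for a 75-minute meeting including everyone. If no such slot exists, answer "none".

Yuki ∩ Erik: 11:40-13:30, 14:15-15:15.
Yuki ∩ Erik ∩ Jun: 11:40-13:30, 14:15-15:15.
Yuki ∩ Erik ∩ Jun ∩ Uma: 11:40-13:15, 14:15-15:15.
Yuki ∩ Erik ∩ Jun ∩ Uma ∩ Esperanza: 11:40-12:40, 13:10-13:15, 14:15-15:15.
Those are the intersection windows.
No common window is at least 75 minutes long.

none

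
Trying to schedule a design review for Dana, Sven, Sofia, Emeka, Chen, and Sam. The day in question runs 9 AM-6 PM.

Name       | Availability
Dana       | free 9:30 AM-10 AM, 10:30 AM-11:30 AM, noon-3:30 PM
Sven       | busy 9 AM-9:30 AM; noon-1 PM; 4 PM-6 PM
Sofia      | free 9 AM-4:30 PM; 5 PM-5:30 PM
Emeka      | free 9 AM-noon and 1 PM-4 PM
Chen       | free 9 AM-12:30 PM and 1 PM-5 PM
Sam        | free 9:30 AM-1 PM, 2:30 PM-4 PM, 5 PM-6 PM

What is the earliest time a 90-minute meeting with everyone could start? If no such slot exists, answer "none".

none

Dana free: 09:30-10:00, 10:30-11:30, 12:00-15:30.
Sven free: 09:30-12:00, 13:00-16:00 (invert busy blocks within the working day).
Sofia free: 09:00-16:30, 17:00-17:30.
Emeka free: 09:00-12:00, 13:00-16:00.
Chen free: 09:00-12:30, 13:00-17:00.
Sam free: 09:30-13:00, 14:30-16:00, 17:00-18:00.
Dana ∩ Sven: 09:30-10:00, 10:30-11:30, 13:00-15:30.
Dana ∩ Sven ∩ Sofia: 09:30-10:00, 10:30-11:30, 13:00-15:30.
Dana ∩ Sven ∩ Sofia ∩ Emeka: 09:30-10:00, 10:30-11:30, 13:00-15:30.
Dana ∩ Sven ∩ Sofia ∩ Emeka ∩ Chen: 09:30-10:00, 10:30-11:30, 13:00-15:30.
Dana ∩ Sven ∩ Sofia ∩ Emeka ∩ Chen ∩ Sam: 09:30-10:00, 10:30-11:30, 14:30-15:30.
Those are the intersection windows.
No common window is at least 90 minutes long.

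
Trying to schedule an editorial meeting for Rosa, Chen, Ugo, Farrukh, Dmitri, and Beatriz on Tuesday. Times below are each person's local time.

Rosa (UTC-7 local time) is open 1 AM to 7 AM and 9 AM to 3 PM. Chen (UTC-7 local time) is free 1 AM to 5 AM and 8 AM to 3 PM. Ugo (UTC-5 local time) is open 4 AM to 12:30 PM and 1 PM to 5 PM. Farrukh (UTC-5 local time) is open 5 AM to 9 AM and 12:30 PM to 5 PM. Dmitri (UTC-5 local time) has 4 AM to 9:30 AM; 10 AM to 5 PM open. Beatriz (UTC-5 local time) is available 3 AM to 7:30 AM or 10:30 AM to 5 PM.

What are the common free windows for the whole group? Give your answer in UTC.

Rosa in UTC: 08:00-14:00, 16:00-22:00 (add 7h to convert from UTC-7).
Chen in UTC: 08:00-12:00, 15:00-22:00 (add 7h to convert from UTC-7).
Ugo in UTC: 09:00-17:30, 18:00-22:00 (add 5h to convert from UTC-5).
Farrukh in UTC: 10:00-14:00, 17:30-22:00 (add 5h to convert from UTC-5).
Dmitri in UTC: 09:00-14:30, 15:00-22:00 (add 5h to convert from UTC-5).
Beatriz in UTC: 08:00-12:30, 15:30-22:00 (add 5h to convert from UTC-5).
Rosa ∩ Chen: 08:00-12:00, 16:00-22:00.
Rosa ∩ Chen ∩ Ugo: 09:00-12:00, 16:00-17:30, 18:00-22:00.
Rosa ∩ Chen ∩ Ugo ∩ Farrukh: 10:00-12:00, 18:00-22:00.
Rosa ∩ Chen ∩ Ugo ∩ Farrukh ∩ Dmitri: 10:00-12:00, 18:00-22:00.
Rosa ∩ Chen ∩ Ugo ∩ Farrukh ∩ Dmitri ∩ Beatriz: 10:00-12:00, 18:00-22:00.
Those are the intersection windows.

10:00-12:00, 18:00-22:00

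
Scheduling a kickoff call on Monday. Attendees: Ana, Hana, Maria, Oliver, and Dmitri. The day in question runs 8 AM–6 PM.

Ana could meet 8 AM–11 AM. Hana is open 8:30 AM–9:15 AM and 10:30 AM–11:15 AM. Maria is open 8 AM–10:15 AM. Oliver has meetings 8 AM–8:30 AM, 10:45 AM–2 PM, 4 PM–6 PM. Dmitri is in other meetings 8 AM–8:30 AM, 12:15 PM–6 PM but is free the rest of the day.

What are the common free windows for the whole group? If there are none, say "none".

08:30-09:15

Ana free: 08:00-11:00.
Hana free: 08:30-09:15, 10:30-11:15.
Maria free: 08:00-10:15.
Oliver free: 08:30-10:45, 14:00-16:00 (invert busy blocks within the working day).
Dmitri free: 08:30-12:15 (invert busy blocks within the working day).
Ana ∩ Hana: 08:30-09:15, 10:30-11:00.
Ana ∩ Hana ∩ Maria: 08:30-09:15.
Ana ∩ Hana ∩ Maria ∩ Oliver: 08:30-09:15.
Ana ∩ Hana ∩ Maria ∩ Oliver ∩ Dmitri: 08:30-09:15.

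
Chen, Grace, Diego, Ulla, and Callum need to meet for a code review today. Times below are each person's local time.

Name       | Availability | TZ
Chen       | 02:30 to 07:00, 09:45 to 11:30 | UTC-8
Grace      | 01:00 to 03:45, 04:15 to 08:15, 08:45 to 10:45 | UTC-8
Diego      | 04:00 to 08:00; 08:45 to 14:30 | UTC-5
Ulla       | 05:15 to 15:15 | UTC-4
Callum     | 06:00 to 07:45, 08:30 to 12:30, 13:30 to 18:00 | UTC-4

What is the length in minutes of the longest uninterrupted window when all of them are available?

Chen in UTC: 10:30-15:00, 17:45-19:30 (add 8h to convert from UTC-8).
Grace in UTC: 09:00-11:45, 12:15-16:15, 16:45-18:45 (add 8h to convert from UTC-8).
Diego in UTC: 09:00-13:00, 13:45-19:30 (add 5h to convert from UTC-5).
Ulla in UTC: 09:15-19:15 (add 4h to convert from UTC-4).
Callum in UTC: 10:00-11:45, 12:30-16:30, 17:30-22:00 (add 4h to convert from UTC-4).
Chen ∩ Grace: 10:30-11:45, 12:15-15:00, 17:45-18:45.
Chen ∩ Grace ∩ Diego: 10:30-11:45, 12:15-13:00, 13:45-15:00, 17:45-18:45.
Chen ∩ Grace ∩ Diego ∩ Ulla: 10:30-11:45, 12:15-13:00, 13:45-15:00, 17:45-18:45.
Chen ∩ Grace ∩ Diego ∩ Ulla ∩ Callum: 10:30-11:45, 12:30-13:00, 13:45-15:00, 17:45-18:45.
Those are the intersection windows.
The longest is 10:30-11:45 at 75 minutes.

75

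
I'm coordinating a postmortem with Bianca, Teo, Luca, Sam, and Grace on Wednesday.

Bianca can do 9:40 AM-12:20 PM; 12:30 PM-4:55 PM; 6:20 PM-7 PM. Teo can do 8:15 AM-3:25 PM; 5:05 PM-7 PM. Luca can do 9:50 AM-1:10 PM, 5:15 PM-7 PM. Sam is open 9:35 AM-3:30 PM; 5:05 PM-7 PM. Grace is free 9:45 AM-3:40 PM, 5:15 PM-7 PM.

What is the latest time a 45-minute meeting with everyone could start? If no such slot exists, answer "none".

11:35

Bianca ∩ Teo: 09:40-12:20, 12:30-15:25, 18:20-19:00.
Bianca ∩ Teo ∩ Luca: 09:50-12:20, 12:30-13:10, 18:20-19:00.
Bianca ∩ Teo ∩ Luca ∩ Sam: 09:50-12:20, 12:30-13:10, 18:20-19:00.
Bianca ∩ Teo ∩ Luca ∩ Sam ∩ Grace: 09:50-12:20, 12:30-13:10, 18:20-19:00.
The last common window of at least 45 minutes is 09:50-12:20; a 45-minute meeting can start as late as 11:35 and still end by 12:20.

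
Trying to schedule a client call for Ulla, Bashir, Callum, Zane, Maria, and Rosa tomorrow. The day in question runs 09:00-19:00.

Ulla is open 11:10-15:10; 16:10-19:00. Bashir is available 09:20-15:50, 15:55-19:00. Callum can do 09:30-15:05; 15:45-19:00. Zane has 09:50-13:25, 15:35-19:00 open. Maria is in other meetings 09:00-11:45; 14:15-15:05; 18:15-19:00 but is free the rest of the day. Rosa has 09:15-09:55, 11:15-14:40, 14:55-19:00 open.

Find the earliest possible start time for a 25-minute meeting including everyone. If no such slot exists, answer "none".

11:45

Ulla free: 11:10-15:10, 16:10-19:00.
Bashir free: 09:20-15:50, 15:55-19:00.
Callum free: 09:30-15:05, 15:45-19:00.
Zane free: 09:50-13:25, 15:35-19:00.
Maria free: 11:45-14:15, 15:05-18:15 (invert busy blocks within the working day).
Rosa free: 09:15-09:55, 11:15-14:40, 14:55-19:00.
Ulla ∩ Bashir: 11:10-15:10, 16:10-19:00.
Ulla ∩ Bashir ∩ Callum: 11:10-15:05, 16:10-19:00.
Ulla ∩ Bashir ∩ Callum ∩ Zane: 11:10-13:25, 16:10-19:00.
Ulla ∩ Bashir ∩ Callum ∩ Zane ∩ Maria: 11:45-13:25, 16:10-18:15.
Ulla ∩ Bashir ∩ Callum ∩ Zane ∩ Maria ∩ Rosa: 11:45-13:25, 16:10-18:15.
The first common window of at least 25 minutes is 11:45-13:25, so the earliest start is 11:45.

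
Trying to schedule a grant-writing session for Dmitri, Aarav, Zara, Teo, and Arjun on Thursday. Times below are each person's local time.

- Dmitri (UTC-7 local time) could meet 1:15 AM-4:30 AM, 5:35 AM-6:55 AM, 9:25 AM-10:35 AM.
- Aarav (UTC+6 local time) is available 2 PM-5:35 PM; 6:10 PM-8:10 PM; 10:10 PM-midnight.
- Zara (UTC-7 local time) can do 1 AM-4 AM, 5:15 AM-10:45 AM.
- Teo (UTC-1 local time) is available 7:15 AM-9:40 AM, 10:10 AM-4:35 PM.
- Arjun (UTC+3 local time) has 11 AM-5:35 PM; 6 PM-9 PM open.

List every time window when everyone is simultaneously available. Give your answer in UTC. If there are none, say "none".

Dmitri in UTC: 08:15-11:30, 12:35-13:55, 16:25-17:35 (add 7h to convert from UTC-7).
Aarav in UTC: 08:00-11:35, 12:10-14:10, 16:10-18:00 (subtract 6h to convert from UTC+6).
Zara in UTC: 08:00-11:00, 12:15-17:45 (add 7h to convert from UTC-7).
Teo in UTC: 08:15-10:40, 11:10-17:35 (add 1h to convert from UTC-1).
Arjun in UTC: 08:00-14:35, 15:00-18:00 (subtract 3h to convert from UTC+3).
Dmitri ∩ Aarav: 08:15-11:30, 12:35-13:55, 16:25-17:35.
Dmitri ∩ Aarav ∩ Zara: 08:15-11:00, 12:35-13:55, 16:25-17:35.
Dmitri ∩ Aarav ∩ Zara ∩ Teo: 08:15-10:40, 12:35-13:55, 16:25-17:35.
Dmitri ∩ Aarav ∩ Zara ∩ Teo ∩ Arjun: 08:15-10:40, 12:35-13:55, 16:25-17:35.

08:15-10:40, 12:35-13:55, 16:25-17:35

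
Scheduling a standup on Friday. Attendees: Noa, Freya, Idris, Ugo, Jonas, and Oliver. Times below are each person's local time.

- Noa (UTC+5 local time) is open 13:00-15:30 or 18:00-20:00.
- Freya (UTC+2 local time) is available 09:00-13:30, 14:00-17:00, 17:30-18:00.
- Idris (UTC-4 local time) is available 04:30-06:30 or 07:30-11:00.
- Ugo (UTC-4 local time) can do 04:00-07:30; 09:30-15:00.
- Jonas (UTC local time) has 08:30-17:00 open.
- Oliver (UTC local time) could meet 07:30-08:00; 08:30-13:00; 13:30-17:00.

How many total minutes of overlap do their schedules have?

Noa in UTC: 08:00-10:30, 13:00-15:00 (subtract 5h to convert from UTC+5).
Freya in UTC: 07:00-11:30, 12:00-15:00, 15:30-16:00 (subtract 2h to convert from UTC+2).
Idris in UTC: 08:30-10:30, 11:30-15:00 (add 4h to convert from UTC-4).
Ugo in UTC: 08:00-11:30, 13:30-19:00 (add 4h to convert from UTC-4).
Jonas in UTC: 08:30-17:00.
Oliver in UTC: 07:30-08:00, 08:30-13:00, 13:30-17:00.
Noa ∩ Freya: 08:00-10:30, 13:00-15:00.
Noa ∩ Freya ∩ Idris: 08:30-10:30, 13:00-15:00.
Noa ∩ Freya ∩ Idris ∩ Ugo: 08:30-10:30, 13:30-15:00.
Noa ∩ Freya ∩ Idris ∩ Ugo ∩ Jonas: 08:30-10:30, 13:30-15:00.
Noa ∩ Freya ∩ Idris ∩ Ugo ∩ Jonas ∩ Oliver: 08:30-10:30, 13:30-15:00.
Summing the common windows: 120 + 90 = 210 minutes.

210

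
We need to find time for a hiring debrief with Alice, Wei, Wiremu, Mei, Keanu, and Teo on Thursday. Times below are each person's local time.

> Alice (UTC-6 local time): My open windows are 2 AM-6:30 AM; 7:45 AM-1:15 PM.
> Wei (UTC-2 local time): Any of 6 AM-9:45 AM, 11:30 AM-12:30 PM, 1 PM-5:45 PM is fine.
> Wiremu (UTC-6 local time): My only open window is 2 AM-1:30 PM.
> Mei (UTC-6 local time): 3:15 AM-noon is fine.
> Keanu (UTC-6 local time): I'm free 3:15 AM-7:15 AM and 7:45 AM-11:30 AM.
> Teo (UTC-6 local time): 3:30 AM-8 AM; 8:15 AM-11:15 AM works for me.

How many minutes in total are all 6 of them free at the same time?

300

Alice in UTC: 08:00-12:30, 13:45-19:15 (add 6h to convert from UTC-6).
Wei in UTC: 08:00-11:45, 13:30-14:30, 15:00-19:45 (add 2h to convert from UTC-2).
Wiremu in UTC: 08:00-19:30 (add 6h to convert from UTC-6).
Mei in UTC: 09:15-18:00 (add 6h to convert from UTC-6).
Keanu in UTC: 09:15-13:15, 13:45-17:30 (add 6h to convert from UTC-6).
Teo in UTC: 09:30-14:00, 14:15-17:15 (add 6h to convert from UTC-6).
Alice ∩ Wei: 08:00-11:45, 13:45-14:30, 15:00-19:15.
Alice ∩ Wei ∩ Wiremu: 08:00-11:45, 13:45-14:30, 15:00-19:15.
Alice ∩ Wei ∩ Wiremu ∩ Mei: 09:15-11:45, 13:45-14:30, 15:00-18:00.
Alice ∩ Wei ∩ Wiremu ∩ Mei ∩ Keanu: 09:15-11:45, 13:45-14:30, 15:00-17:30.
Alice ∩ Wei ∩ Wiremu ∩ Mei ∩ Keanu ∩ Teo: 09:30-11:45, 13:45-14:00, 14:15-14:30, 15:00-17:15.
Summing the common windows: 135 + 15 + 15 + 135 = 300 minutes.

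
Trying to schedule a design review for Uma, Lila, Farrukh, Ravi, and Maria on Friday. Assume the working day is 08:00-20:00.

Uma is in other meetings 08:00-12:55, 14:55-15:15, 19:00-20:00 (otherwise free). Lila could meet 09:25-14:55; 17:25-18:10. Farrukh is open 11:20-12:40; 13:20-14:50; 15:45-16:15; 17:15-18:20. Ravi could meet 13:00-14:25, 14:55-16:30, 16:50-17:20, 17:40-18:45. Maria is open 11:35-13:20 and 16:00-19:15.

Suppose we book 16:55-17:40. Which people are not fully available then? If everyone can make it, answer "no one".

Uma free: 12:55-14:55, 15:15-19:00 (invert busy blocks within the working day).
Lila free: 09:25-14:55, 17:25-18:10.
Farrukh free: 11:20-12:40, 13:20-14:50, 15:45-16:15, 17:15-18:20.
Ravi free: 13:00-14:25, 14:55-16:30, 16:50-17:20, 17:40-18:45.
Maria free: 11:35-13:20, 16:00-19:15.
Uma: free for 16:55-17:40. Lila: not fully free for 16:55-17:40. Farrukh: not fully free for 16:55-17:40. Ravi: not fully free for 16:55-17:40. Maria: free for 16:55-17:40.

Farrukh, Lila, Ravi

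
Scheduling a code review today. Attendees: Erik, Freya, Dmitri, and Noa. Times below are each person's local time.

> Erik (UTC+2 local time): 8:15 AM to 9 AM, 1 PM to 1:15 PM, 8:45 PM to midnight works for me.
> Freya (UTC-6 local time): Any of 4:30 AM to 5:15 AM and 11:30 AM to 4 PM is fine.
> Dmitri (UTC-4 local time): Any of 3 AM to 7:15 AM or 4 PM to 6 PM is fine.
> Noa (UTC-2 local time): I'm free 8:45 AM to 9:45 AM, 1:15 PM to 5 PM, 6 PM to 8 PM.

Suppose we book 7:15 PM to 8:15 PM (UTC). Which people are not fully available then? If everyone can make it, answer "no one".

Erik in UTC: 06:15-07:00, 11:00-11:15, 18:45-22:00 (subtract 2h to convert from UTC+2).
Freya in UTC: 10:30-11:15, 17:30-22:00 (add 6h to convert from UTC-6).
Dmitri in UTC: 07:00-11:15, 20:00-22:00 (add 4h to convert from UTC-4).
Noa in UTC: 10:45-11:45, 15:15-19:00, 20:00-22:00 (add 2h to convert from UTC-2).
Erik: free for 19:15-20:15. Freya: free for 19:15-20:15. Dmitri: not fully free for 19:15-20:15. Noa: not fully free for 19:15-20:15.

Dmitri, Noa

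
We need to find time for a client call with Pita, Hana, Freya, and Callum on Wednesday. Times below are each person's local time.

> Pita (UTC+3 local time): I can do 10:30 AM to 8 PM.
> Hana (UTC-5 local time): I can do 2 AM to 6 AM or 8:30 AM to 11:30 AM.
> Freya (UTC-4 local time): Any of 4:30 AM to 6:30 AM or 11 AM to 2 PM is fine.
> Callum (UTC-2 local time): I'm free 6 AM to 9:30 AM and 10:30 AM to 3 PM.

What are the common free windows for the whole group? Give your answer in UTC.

Pita in UTC: 07:30-17:00 (subtract 3h to convert from UTC+3).
Hana in UTC: 07:00-11:00, 13:30-16:30 (add 5h to convert from UTC-5).
Freya in UTC: 08:30-10:30, 15:00-18:00 (add 4h to convert from UTC-4).
Callum in UTC: 08:00-11:30, 12:30-17:00 (add 2h to convert from UTC-2).
Pita ∩ Hana: 07:30-11:00, 13:30-16:30.
Pita ∩ Hana ∩ Freya: 08:30-10:30, 15:00-16:30.
Pita ∩ Hana ∩ Freya ∩ Callum: 08:30-10:30, 15:00-16:30.

08:30-10:30, 15:00-16:30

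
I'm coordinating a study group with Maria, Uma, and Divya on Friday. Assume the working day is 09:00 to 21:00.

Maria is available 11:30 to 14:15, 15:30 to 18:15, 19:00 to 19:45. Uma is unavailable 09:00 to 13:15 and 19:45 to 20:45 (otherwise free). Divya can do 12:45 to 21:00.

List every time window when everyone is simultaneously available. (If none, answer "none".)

13:15-14:15, 15:30-18:15, 19:00-19:45

Maria free: 11:30-14:15, 15:30-18:15, 19:00-19:45.
Uma free: 13:15-19:45, 20:45-21:00 (invert busy blocks within the working day).
Divya free: 12:45-21:00.
Maria ∩ Uma: 13:15-14:15, 15:30-18:15, 19:00-19:45.
Maria ∩ Uma ∩ Divya: 13:15-14:15, 15:30-18:15, 19:00-19:45.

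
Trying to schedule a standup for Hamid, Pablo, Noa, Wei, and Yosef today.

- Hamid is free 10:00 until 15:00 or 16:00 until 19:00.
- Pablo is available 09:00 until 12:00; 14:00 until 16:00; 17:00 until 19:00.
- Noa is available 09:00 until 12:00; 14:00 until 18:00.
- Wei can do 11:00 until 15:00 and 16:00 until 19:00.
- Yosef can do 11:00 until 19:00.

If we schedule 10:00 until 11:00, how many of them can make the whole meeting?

Hamid, Pablo, and Noa can make the full 10:00-11:00 slot — that's 3.

3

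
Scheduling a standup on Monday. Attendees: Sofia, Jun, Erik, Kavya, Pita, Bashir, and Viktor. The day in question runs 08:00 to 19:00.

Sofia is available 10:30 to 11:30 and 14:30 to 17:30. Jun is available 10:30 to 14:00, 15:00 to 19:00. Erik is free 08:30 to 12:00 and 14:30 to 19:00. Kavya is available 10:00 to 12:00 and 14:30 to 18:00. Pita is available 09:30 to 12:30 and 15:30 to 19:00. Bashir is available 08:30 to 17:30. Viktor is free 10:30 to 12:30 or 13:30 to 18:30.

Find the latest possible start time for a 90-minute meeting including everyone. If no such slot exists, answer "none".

Sofia ∩ Jun: 10:30-11:30, 15:00-17:30.
Sofia ∩ Jun ∩ Erik: 10:30-11:30, 15:00-17:30.
Sofia ∩ Jun ∩ Erik ∩ Kavya: 10:30-11:30, 15:00-17:30.
Sofia ∩ Jun ∩ Erik ∩ Kavya ∩ Pita: 10:30-11:30, 15:30-17:30.
Sofia ∩ Jun ∩ Erik ∩ Kavya ∩ Pita ∩ Bashir: 10:30-11:30, 15:30-17:30.
Sofia ∩ Jun ∩ Erik ∩ Kavya ∩ Pita ∩ Bashir ∩ Viktor: 10:30-11:30, 15:30-17:30.
The last common window of at least 90 minutes is 15:30-17:30; a 90-minute meeting can start as late as 16:00 and still end by 17:30.

16:00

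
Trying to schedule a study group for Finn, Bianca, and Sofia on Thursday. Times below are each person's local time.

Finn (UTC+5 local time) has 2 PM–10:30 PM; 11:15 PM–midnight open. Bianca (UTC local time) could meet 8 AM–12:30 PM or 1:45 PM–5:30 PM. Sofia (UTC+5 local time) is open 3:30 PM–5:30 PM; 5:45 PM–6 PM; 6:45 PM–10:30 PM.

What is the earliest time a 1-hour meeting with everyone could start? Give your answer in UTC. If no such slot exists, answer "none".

10:30

Finn in UTC: 09:00-17:30, 18:15-19:00 (subtract 5h to convert from UTC+5).
Bianca in UTC: 08:00-12:30, 13:45-17:30.
Sofia in UTC: 10:30-12:30, 12:45-13:00, 13:45-17:30 (subtract 5h to convert from UTC+5).
Finn ∩ Bianca: 09:00-12:30, 13:45-17:30.
Finn ∩ Bianca ∩ Sofia: 10:30-12:30, 13:45-17:30.
The first common window of at least 60 minutes is 10:30-12:30, so the earliest start is 10:30.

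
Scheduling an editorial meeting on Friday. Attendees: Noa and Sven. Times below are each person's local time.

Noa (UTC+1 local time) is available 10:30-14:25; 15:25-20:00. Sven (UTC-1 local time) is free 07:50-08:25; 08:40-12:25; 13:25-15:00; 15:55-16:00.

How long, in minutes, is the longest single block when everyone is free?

225

Noa in UTC: 09:30-13:25, 14:25-19:00 (subtract 1h to convert from UTC+1).
Sven in UTC: 08:50-09:25, 09:40-13:25, 14:25-16:00, 16:55-17:00 (add 1h to convert from UTC-1).
Noa ∩ Sven: 09:40-13:25, 14:25-16:00, 16:55-17:00.
So the common availability across everyone is 09:40-13:25, 14:25-16:00, 16:55-17:00.
The longest is 09:40-13:25 at 225 minutes.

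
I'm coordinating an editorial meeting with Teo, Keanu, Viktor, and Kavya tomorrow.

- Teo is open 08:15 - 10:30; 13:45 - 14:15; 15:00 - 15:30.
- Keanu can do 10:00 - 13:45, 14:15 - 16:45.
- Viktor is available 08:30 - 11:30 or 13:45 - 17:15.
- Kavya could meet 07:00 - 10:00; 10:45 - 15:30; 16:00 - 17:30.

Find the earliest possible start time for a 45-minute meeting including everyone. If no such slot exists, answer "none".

Teo ∩ Keanu: 10:00-10:30, 15:00-15:30.
Teo ∩ Keanu ∩ Viktor: 10:00-10:30, 15:00-15:30.
Teo ∩ Keanu ∩ Viktor ∩ Kavya: 15:00-15:30.
So the common availability across everyone is 15:00-15:30.
No common window is at least 45 minutes long.

none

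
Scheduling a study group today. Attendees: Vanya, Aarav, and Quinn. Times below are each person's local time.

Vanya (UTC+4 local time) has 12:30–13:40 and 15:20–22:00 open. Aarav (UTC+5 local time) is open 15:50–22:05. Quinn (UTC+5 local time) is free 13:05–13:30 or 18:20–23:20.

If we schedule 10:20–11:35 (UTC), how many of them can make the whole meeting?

Vanya in UTC: 08:30-09:40, 11:20-18:00 (subtract 4h to convert from UTC+4).
Aarav in UTC: 10:50-17:05 (subtract 5h to convert from UTC+5).
Quinn in UTC: 08:05-08:30, 13:20-18:20 (subtract 5h to convert from UTC+5).
nobody can make the full 10:20-11:35 slot — that's 0.

0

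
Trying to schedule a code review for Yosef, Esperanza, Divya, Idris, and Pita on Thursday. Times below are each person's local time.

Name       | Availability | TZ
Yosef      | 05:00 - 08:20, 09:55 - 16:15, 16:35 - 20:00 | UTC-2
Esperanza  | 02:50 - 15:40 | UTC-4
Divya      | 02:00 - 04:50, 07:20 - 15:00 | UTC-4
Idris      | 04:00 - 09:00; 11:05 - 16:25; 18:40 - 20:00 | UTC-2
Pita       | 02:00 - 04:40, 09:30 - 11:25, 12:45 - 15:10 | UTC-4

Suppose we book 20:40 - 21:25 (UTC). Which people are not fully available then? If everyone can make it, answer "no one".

Yosef in UTC: 07:00-10:20, 11:55-18:15, 18:35-22:00 (add 2h to convert from UTC-2).
Esperanza in UTC: 06:50-19:40 (add 4h to convert from UTC-4).
Divya in UTC: 06:00-08:50, 11:20-19:00 (add 4h to convert from UTC-4).
Idris in UTC: 06:00-11:00, 13:05-18:25, 20:40-22:00 (add 2h to convert from UTC-2).
Pita in UTC: 06:00-08:40, 13:30-15:25, 16:45-19:10 (add 4h to convert from UTC-4).
Yosef: free for 20:40-21:25. Esperanza: not fully free for 20:40-21:25. Divya: not fully free for 20:40-21:25. Idris: free for 20:40-21:25. Pita: not fully free for 20:40-21:25.

Divya, Esperanza, Pita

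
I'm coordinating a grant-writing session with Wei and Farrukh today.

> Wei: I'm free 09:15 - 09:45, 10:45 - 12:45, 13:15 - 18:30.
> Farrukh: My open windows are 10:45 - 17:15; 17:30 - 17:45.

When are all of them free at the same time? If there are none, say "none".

10:45-12:45, 13:15-17:15, 17:30-17:45

Wei ∩ Farrukh: 10:45-12:45, 13:15-17:15, 17:30-17:45.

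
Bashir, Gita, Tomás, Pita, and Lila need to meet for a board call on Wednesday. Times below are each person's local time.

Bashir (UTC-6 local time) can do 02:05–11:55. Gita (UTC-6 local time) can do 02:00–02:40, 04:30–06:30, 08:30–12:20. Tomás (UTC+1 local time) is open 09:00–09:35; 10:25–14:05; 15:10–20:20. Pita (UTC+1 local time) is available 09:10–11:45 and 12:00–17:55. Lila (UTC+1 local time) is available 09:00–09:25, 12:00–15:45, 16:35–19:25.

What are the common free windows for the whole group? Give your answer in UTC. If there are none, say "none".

08:10-08:25, 11:00-12:30, 14:30-14:45, 15:35-16:55

Bashir in UTC: 08:05-17:55 (add 6h to convert from UTC-6).
Gita in UTC: 08:00-08:40, 10:30-12:30, 14:30-18:20 (add 6h to convert from UTC-6).
Tomás in UTC: 08:00-08:35, 09:25-13:05, 14:10-19:20 (subtract 1h to convert from UTC+1).
Pita in UTC: 08:10-10:45, 11:00-16:55 (subtract 1h to convert from UTC+1).
Lila in UTC: 08:00-08:25, 11:00-14:45, 15:35-18:25 (subtract 1h to convert from UTC+1).
Bashir ∩ Gita: 08:05-08:40, 10:30-12:30, 14:30-17:55.
Bashir ∩ Gita ∩ Tomás: 08:05-08:35, 10:30-12:30, 14:30-17:55.
Bashir ∩ Gita ∩ Tomás ∩ Pita: 08:10-08:35, 10:30-10:45, 11:00-12:30, 14:30-16:55.
Bashir ∩ Gita ∩ Tomás ∩ Pita ∩ Lila: 08:10-08:25, 11:00-12:30, 14:30-14:45, 15:35-16:55.
So the common availability across everyone is 08:10-08:25, 11:00-12:30, 14:30-14:45, 15:35-16:55.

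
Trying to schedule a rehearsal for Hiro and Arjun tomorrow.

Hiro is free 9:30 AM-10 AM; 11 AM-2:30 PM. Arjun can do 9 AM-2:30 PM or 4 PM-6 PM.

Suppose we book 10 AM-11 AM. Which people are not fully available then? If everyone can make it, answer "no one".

Hiro

Hiro: not fully free for 10:00-11:00. Arjun: free for 10:00-11:00.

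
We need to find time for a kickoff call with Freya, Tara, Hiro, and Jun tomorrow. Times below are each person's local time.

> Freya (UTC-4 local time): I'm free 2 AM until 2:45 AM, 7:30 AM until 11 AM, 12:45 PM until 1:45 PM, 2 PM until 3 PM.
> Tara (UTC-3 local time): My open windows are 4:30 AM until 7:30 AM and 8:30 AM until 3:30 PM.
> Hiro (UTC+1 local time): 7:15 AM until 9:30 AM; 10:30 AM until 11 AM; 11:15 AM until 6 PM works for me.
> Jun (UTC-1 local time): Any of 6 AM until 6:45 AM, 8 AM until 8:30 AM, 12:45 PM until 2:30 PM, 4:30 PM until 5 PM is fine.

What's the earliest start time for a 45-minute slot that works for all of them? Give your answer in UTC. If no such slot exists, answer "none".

13:45

Freya in UTC: 06:00-06:45, 11:30-15:00, 16:45-17:45, 18:00-19:00 (add 4h to convert from UTC-4).
Tara in UTC: 07:30-10:30, 11:30-18:30 (add 3h to convert from UTC-3).
Hiro in UTC: 06:15-08:30, 09:30-10:00, 10:15-17:00 (subtract 1h to convert from UTC+1).
Jun in UTC: 07:00-07:45, 09:00-09:30, 13:45-15:30, 17:30-18:00 (add 1h to convert from UTC-1).
Freya ∩ Tara: 11:30-15:00, 16:45-17:45, 18:00-18:30.
Freya ∩ Tara ∩ Hiro: 11:30-15:00, 16:45-17:00.
Freya ∩ Tara ∩ Hiro ∩ Jun: 13:45-15:00.
The first common window of at least 45 minutes is 13:45-15:00, so the earliest start is 13:45.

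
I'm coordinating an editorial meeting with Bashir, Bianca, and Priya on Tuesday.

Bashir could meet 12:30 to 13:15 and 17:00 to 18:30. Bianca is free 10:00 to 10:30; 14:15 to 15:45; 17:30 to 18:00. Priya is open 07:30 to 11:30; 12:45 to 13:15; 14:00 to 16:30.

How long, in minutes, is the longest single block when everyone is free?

Bashir ∩ Bianca: 17:30-18:00.
Bashir ∩ Bianca ∩ Priya: ∅.
There is no time when everyone is free.
No common window exists, so the longest block is 0 minutes.

0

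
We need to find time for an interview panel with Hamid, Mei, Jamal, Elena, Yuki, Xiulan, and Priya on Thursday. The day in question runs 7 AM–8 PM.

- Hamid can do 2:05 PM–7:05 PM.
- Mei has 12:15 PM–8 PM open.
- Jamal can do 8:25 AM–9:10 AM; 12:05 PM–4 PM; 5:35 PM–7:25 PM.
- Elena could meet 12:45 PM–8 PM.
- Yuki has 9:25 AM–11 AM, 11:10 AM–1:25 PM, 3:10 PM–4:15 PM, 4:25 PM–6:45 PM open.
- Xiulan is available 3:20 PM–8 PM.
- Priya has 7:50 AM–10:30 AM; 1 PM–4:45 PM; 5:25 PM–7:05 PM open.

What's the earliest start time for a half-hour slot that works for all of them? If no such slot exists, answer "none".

15:20

Hamid ∩ Mei: 14:05-19:05.
Hamid ∩ Mei ∩ Jamal: 14:05-16:00, 17:35-19:05.
Hamid ∩ Mei ∩ Jamal ∩ Elena: 14:05-16:00, 17:35-19:05.
Hamid ∩ Mei ∩ Jamal ∩ Elena ∩ Yuki: 15:10-16:00, 17:35-18:45.
Hamid ∩ Mei ∩ Jamal ∩ Elena ∩ Yuki ∩ Xiulan: 15:20-16:00, 17:35-18:45.
Hamid ∩ Mei ∩ Jamal ∩ Elena ∩ Yuki ∩ Xiulan ∩ Priya: 15:20-16:00, 17:35-18:45.
The first common window of at least 30 minutes is 15:20-16:00, so the earliest start is 15:20.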